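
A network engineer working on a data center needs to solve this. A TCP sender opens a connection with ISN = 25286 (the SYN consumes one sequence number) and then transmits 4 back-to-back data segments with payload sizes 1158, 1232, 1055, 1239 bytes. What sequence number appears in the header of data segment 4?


The SYN occupies sequence number ISN = 25286, so the first data byte is ISN + 1 = 25287.
SEQ of data segment i = (ISN + 1) + sum of payload sizes of segments 1..i-1.
Segment 1: SEQ = 25287, payload = 1158 bytes
Segment 2: SEQ = 26445, payload = 1232 bytes
Segment 3: SEQ = 27677, payload = 1055 bytes
Segment 4: SEQ = 28732, payload = 1239 bytes
SEQ of segment 4 = 25287 + 1158 + 1232 + 1055 = 28732

28732


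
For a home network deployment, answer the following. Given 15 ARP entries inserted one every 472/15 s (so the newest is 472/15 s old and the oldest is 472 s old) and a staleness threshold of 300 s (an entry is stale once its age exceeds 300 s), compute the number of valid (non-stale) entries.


Ages are k * 472/15 s for k = 1..15 (spacing = 31.4667 s).
Entry k is valid iff k * 472/15 <= 300 iff k <= 15 * 300 / 472 = 9.5339
n_valid = floor(9.5339) = 9
(n_stale = 15 - 9 = 6)

9


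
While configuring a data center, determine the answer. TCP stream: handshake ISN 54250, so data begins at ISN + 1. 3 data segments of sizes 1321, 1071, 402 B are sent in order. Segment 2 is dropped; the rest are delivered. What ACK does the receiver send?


SYN uses sequence number 54250; first data byte = ISN + 1 = 54251.
Segment 1: SEQ = 54251, len = 1321 B, covers [54251, 55571]
Segment 2: SEQ = 55572, len = 1071 B, covers [55572, 56642] [LOST]
Segment 3: SEQ = 56643, len = 402 B, covers [56643, 57044]
In-order data received: bytes [54251, 55571] (segments 1..1).
Segment 2 missing -> gap begins at byte 55572; later segments buffered out of order.
Cumulative ACK = next expected in-order byte = 54251 + 1321 = 55572

55572


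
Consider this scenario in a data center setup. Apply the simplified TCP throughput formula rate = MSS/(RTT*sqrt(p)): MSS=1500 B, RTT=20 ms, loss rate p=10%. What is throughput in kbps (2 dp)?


Given: MSS = 1500 bytes, RTT = 20 ms, loss = 10%
RTT in seconds = 20 / 1000 = 0.02
Loss rate = 10% = 0.1
sqrt(loss) = sqrt(0.1) = 0.316227766017
Throughput (bytes/s) = 1500 / (0.02 * 0.316227766017) = 237170.8245
Throughput (kbps) = 237170.8245 * 8 / 1000 = 1897.366596 -> 1897.37 kbps (2 dp)

1897.37


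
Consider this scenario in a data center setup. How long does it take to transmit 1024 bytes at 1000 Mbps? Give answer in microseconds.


Given: packet = 1024 bytes, bandwidth = 1000 Mbps
Packet in bits = 1024 * 8 = 8192 bits
Bandwidth = 1000 * 10^6 = 1000000000 bps
Time = 8192 / 1000000000 seconds
Time in us = 8192 * 10^6 / 1000000000 = 8.192

8.192


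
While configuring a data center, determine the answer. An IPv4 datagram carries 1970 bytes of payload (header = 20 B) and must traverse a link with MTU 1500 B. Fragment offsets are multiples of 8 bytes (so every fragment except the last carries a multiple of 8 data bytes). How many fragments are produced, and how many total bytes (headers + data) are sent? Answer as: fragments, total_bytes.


Max data per non-final fragment = floor((MTU - header)/8)*8 = floor((1500 - 20)/8)*8 = floor(1480/8)*8 = 1480 B
Final fragment needs no 8-byte alignment: it can carry up to MTU - header = 1480 B
Non-final fragments needed = ceil((payload - 1480) / 1480) = ceil(490/1480) = ceil(0.3311) = 1
Number of fragments = 1 + 1 = 2
Fragment sizes (data): 1 * 1480 B + 490 B (last, 490 <= 1480 OK)
Total bytes sent = payload + n_frags * header = 1970 + 2*20 = 1970 + 40 = 2010 B

2, 2010


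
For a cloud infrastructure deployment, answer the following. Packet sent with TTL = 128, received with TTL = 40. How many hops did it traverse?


Given: initial TTL = 128, received TTL = 40
Hops = initial TTL - received TTL
Hops = 128 - 40 = 88

88


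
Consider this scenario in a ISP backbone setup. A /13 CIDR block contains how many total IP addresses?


Given: CIDR prefix /13
Host bits = 32 - 13 = 19
Total addresses = 2^19 = 524288

524288


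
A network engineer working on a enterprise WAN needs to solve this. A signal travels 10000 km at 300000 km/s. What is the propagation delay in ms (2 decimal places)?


Given: distance = 10000 km, speed = 300000 km/s
Delay = distance / speed = 10000 / 300000 seconds
Delay in ms = 10000 * 1000 / 300000
Delay = 33.3333 ms
Rounded to 2 dp = 33.33 ms

33.33


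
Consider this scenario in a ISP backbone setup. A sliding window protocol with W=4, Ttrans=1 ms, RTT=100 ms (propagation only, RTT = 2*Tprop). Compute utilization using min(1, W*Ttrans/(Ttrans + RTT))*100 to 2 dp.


Given: W = 4, Ttrans = 1 ms, RTT = 100 ms (= 2 * Tprop, Tprop = 50 ms)
Cycle time = Ttrans + RTT = 1 + 100 = 101 ms (first packet sent until its ACK returns)
W * Ttrans = 4 * 1 = 4 ms of sending per cycle
W * Ttrans / (Ttrans + RTT) = 4 / 101 = 0.039604
U = min(1, 0.039604) = 0.039604
U% = 3.96%

3.96


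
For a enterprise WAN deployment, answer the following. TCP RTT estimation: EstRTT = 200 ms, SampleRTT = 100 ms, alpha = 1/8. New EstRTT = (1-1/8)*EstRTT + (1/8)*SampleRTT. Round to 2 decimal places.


Given: EstRTT = 200 ms, SampleRTT = 100 ms, alpha = 1/8
New EstRTT = (1 - alpha) * EstRTT + alpha * SampleRTT
(7/8) * 200 = 175
(1/8) * 100 = 12.5
New EstRTT = 175 + 12.5 = 187.5 ms -> 187.50 ms (2 dp)

187.50


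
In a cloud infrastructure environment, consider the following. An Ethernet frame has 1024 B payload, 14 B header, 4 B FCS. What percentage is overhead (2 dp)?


Given: payload = 1024 B, header = 14 B, trailer = 4 B
Overhead bytes = header + trailer = 14 + 4 = 18
Total frame = payload + overhead = 1024 + 18 = 1042
Overhead % = 18 / 1042 * 100 = 1.7274% -> 1.73% (2 dp)

1.73


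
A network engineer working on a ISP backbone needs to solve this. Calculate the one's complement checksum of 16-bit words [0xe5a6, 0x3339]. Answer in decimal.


Given words: [0xe5a6, 0x3339]
Step 1: Sum all words
Raw sum = 58790 + 13113 = 71903
Step 2: Fold carry: (6367 + 1) = 6368
One's complement = ~6368 & 0xFFFF = 59167

59167


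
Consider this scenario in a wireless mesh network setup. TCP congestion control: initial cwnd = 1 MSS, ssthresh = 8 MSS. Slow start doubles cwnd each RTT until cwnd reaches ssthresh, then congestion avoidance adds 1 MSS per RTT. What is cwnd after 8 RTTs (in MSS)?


RTT 0: cwnd = 1 MSS (initial)
RTT 1: cwnd = 2 MSS (slow start, doubled)
RTT 2: cwnd = 4 MSS (slow start, doubled)
RTT 3: cwnd = 8 MSS (slow start, doubled)
RTT 4: cwnd = 9 MSS (congestion avoidance, +1)
RTT 5: cwnd = 10 MSS (congestion avoidance, +1)
RTT 6: cwnd = 11 MSS (congestion avoidance, +1)
RTT 7: cwnd = 12 MSS (congestion avoidance, +1)
RTT 8: cwnd = 13 MSS (congestion avoidance, +1)

13


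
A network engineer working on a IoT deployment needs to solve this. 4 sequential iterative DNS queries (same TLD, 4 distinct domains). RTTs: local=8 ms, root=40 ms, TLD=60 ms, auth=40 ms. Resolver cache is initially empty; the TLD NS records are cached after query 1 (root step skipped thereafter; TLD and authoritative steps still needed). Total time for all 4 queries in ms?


Lookup 1 (cold cache): local + root + TLD + auth = 8 + 40 + 60 + 40 = 148 ms
Lookups 2..4 (TLD NS cached -> skip root; new domain -> still ask TLD and auth): local + TLD + auth = 8 + 60 + 40 = 108 ms each
Remaining 3 lookups: 3 * 108 = 324 ms
Total = 148 + 324 = 472 ms

472


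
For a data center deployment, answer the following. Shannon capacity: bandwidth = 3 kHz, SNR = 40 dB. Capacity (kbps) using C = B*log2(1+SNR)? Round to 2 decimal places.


Given: B = 3 kHz, SNR = 40 dB
SNR linear = 10^(40/10) = 10000
1 + SNR = 10001
log2(10001) = 13.2878566418
C = 3 * 1000 * 13.2878566418 = 39863.5699 bps
C = 39.863570 kbps -> 39.86 kbps (2 dp)

39.86


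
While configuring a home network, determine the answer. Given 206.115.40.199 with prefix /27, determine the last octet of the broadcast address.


Given: IP = 206.115.40.199, prefix = /27
Host bits = 32 - 27 = 5
Network last octet = 199 AND mask = 192
Host part size = 2^5 - 1 = 31
Broadcast last octet = 192 OR 31 = 223

223


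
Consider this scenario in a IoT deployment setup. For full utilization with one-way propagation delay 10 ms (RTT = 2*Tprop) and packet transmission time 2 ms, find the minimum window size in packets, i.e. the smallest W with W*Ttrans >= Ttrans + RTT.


Given: Ttrans = 2 ms, RTT = 20 ms (= 2 * Tprop, Tprop = 10 ms)
Time until first ACK returns = Ttrans + RTT = 2 + 20 = 22 ms
Need W * Ttrans >= Ttrans + RTT  ->  W >= (Ttrans + RTT) / Ttrans
(Ttrans + RTT) / Ttrans = 22 / 2 = 11
W_min = ceil(11) = 11

11


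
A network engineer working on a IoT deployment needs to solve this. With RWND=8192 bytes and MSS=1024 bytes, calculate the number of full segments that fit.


Given: RWND = 8192 bytes, MSS = 1024 bytes
Full segments = floor(RWND / MSS)
Full segments = floor(8192 / 1024)
Full segments = floor(8.0) = 8

8


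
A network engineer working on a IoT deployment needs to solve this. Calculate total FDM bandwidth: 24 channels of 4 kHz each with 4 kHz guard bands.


Given: 24 channels, 4 kHz each, guard = 4 kHz
Channel bandwidth = 24 * 4 = 96 kHz
Guard bands = 23 gaps * 4 kHz = 92 kHz
Total = 96 + 92 = 188 kHz

188


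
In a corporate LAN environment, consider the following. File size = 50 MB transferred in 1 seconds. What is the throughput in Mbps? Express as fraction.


Given: file = 50 MB, time = 1 s
File in Mb = 50 * 8 = 400 Mb
Throughput = 400 / 1 Mbps
Throughput = 400 Mbps

400


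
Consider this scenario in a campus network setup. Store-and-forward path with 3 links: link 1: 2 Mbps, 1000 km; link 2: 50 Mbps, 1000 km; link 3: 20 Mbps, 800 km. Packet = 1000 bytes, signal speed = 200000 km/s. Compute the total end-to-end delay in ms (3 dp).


Packet = 1000 bytes = 8000 bits. Store-and-forward: sum (t_trans + t_prop) per link.
Link 1: t_trans = 8000/(2*10^6) s = 4.0000 ms; t_prop = 1000/200000 s = 5.0000 ms; subtotal = 9.0000 ms
Link 2: t_trans = 8000/(50*10^6) s = 0.1600 ms; t_prop = 1000/200000 s = 5.0000 ms; subtotal = 5.1600 ms
Link 3: t_trans = 8000/(20*10^6) s = 0.4000 ms; t_prop = 800/200000 s = 4.0000 ms; subtotal = 4.4000 ms
End-to-end = 9.0000 + 5.1600 + 4.4000 = 18.5600 ms -> 18.560 ms (3 dp)

18.560


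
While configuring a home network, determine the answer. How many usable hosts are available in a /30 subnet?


Given: subnet mask /30
Host bits = 32 - 30 = 2
Total addresses = 2^2 = 4
Usable hosts = 4 - 2 (network + broadcast) = 2

2


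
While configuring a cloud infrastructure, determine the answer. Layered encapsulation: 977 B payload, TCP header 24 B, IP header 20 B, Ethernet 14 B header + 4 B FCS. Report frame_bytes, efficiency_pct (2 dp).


TCP segment = 977 + 24 = 1001 B
IP packet = 1001 + 20 = 1021 B
Ethernet frame = 1021 + 14 + 4 = 1039 B
Efficiency = app / frame = 977 / 1039 = 0.940327 = 94.0327% -> 94.03% (2 dp)

1039, 94.03


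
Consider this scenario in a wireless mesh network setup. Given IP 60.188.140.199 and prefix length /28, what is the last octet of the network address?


Given: IP = 60.188.140.199, prefix = /28
Subnet mask = 255.255.255.240
Last octet of IP: 199
Last octet of mask: 240
Network last octet = 199 AND 240 = 192

192


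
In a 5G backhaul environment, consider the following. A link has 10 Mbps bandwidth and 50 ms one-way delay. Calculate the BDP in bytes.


Given: bandwidth = 10 Mbps, delay = 50 ms
BDP in bits = 10 * 10^6 * 50 / 1000
BDP in bits = 500000
BDP in bytes = 500000 / 8 = 62500

62500


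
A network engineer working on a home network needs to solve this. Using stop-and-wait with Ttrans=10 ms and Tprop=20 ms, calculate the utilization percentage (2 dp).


Given: Ttrans = 10 ms, Tprop = 20 ms
RTT = 2 * Tprop = 2 * 20 = 40 ms
U = Ttrans / (Ttrans + RTT)
U = 10 / (10 + 40)
U = 10 / 50 = 0.2
U% = 20.00%

20.00


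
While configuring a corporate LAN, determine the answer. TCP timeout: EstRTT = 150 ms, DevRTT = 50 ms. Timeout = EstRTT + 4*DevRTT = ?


Given: EstRTT = 150 ms, DevRTT = 50 ms
Timeout = EstRTT + 4 * DevRTT
4 * DevRTT = 4 * 50 = 200
Timeout = 150 + 200 = 350 ms

350


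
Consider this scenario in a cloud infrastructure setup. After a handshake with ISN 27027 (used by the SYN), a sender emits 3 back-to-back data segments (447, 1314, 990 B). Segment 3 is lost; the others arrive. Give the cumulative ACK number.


SYN uses sequence number 27027; first data byte = ISN + 1 = 27028.
Segment 1: SEQ = 27028, len = 447 B, covers [27028, 27474]
Segment 2: SEQ = 27475, len = 1314 B, covers [27475, 28788]
Segment 3: SEQ = 28789, len = 990 B, covers [28789, 29778] [LOST]
In-order data received: bytes [27028, 28788] (segments 1..2).
Segment 3 missing -> gap begins at byte 28789.
Cumulative ACK = next expected in-order byte = 27028 + 447 + 1314 = 28789

28789


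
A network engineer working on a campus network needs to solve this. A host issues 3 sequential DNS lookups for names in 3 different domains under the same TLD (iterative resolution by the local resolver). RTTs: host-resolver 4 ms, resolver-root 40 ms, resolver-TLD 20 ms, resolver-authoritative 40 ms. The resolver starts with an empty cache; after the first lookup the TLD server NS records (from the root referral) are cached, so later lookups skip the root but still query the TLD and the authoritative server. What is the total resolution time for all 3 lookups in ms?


Lookup 1 (cold cache): local + root + TLD + auth = 4 + 40 + 20 + 40 = 104 ms
Lookups 2..3 (TLD NS cached -> skip root; new domain -> still ask TLD and auth): local + TLD + auth = 4 + 20 + 40 = 64 ms each
Remaining 2 lookups: 2 * 64 = 128 ms
Total = 104 + 128 = 232 ms

232


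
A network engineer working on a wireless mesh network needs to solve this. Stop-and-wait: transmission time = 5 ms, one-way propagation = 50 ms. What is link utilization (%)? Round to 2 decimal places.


Given: Ttrans = 5 ms, Tprop = 50 ms
RTT = 2 * Tprop = 2 * 50 = 100 ms
U = Ttrans / (Ttrans + RTT)
U = 5 / (5 + 100)
U = 5 / 105 = 0.047619
U% = 4.76%

4.76


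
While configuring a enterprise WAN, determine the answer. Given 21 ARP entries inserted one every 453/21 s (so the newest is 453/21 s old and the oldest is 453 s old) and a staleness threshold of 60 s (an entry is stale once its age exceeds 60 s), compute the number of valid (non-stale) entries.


Ages are k * 453/21 s for k = 1..21 (spacing = 21.5714 s).
Entry k is valid iff k * 453/21 <= 60 iff k <= 21 * 60 / 453 = 2.7815
n_valid = floor(2.7815) = 2
(n_stale = 21 - 2 = 19)

2


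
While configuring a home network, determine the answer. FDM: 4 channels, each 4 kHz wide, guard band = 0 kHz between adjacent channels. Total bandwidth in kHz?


Given: 4 channels, 4 kHz each, guard = 0 kHz
Channel bandwidth = 4 * 4 = 16 kHz
Guard bands = 3 gaps * 0 kHz = 0 kHz
Total = 16 + 0 = 16 kHz

16


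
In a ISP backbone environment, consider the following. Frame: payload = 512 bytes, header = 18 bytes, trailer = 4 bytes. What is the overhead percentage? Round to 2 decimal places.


Given: payload = 512 B, header = 18 B, trailer = 4 B
Overhead bytes = header + trailer = 18 + 4 = 22
Total frame = payload + overhead = 512 + 22 = 534
Overhead % = 22 / 534 * 100 = 4.1199% -> 4.12% (2 dp)

4.12


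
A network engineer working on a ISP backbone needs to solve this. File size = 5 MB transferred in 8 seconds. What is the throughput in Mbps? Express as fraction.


Given: file = 5 MB, time = 8 s
File in Mb = 5 * 8 = 40 Mb
Throughput = 40 / 8 Mbps
Throughput = 5 Mbps

5


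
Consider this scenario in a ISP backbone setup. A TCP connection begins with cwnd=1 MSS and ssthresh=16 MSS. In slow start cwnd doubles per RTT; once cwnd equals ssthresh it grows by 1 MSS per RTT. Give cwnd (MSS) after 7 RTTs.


RTT 0: cwnd = 1 MSS (initial)
RTT 1: cwnd = 2 MSS (slow start, doubled)
RTT 2: cwnd = 4 MSS (slow start, doubled)
RTT 3: cwnd = 8 MSS (slow start, doubled)
RTT 4: cwnd = 16 MSS (slow start, doubled)
RTT 5: cwnd = 17 MSS (congestion avoidance, +1)
RTT 6: cwnd = 18 MSS (congestion avoidance, +1)
RTT 7: cwnd = 19 MSS (congestion avoidance, +1)

19


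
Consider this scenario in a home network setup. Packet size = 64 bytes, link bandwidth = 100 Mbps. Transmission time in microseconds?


Given: packet = 64 bytes, bandwidth = 100 Mbps
Packet in bits = 64 * 8 = 512 bits
Bandwidth = 100 * 10^6 = 100000000 bps
Time = 512 / 100000000 seconds
Time in us = 512 * 10^6 / 100000000 = 5.12

5.12


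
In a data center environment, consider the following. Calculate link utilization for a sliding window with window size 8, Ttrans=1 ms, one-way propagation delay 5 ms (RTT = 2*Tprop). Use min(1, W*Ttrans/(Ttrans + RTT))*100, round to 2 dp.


Given: W = 8, Ttrans = 1 ms, RTT = 10 ms (= 2 * Tprop, Tprop = 5 ms)
Cycle time = Ttrans + RTT = 1 + 10 = 11 ms (first packet sent until its ACK returns)
W * Ttrans = 8 * 1 = 8 ms of sending per cycle
W * Ttrans / (Ttrans + RTT) = 8 / 11 = 0.727273
U = min(1, 0.727273) = 0.727273
U% = 72.73%

72.73


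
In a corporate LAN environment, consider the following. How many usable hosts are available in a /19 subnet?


Given: subnet mask /19
Host bits = 32 - 19 = 13
Total addresses = 2^13 = 8192
Usable hosts = 8192 - 2 (network + broadcast) = 8190

8190


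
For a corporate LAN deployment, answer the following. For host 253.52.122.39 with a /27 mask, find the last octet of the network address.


Given: IP = 253.52.122.39, prefix = /27
Subnet mask = 255.255.255.224
Last octet of IP: 39
Last octet of mask: 224
Network last octet = 39 AND 224 = 32

32


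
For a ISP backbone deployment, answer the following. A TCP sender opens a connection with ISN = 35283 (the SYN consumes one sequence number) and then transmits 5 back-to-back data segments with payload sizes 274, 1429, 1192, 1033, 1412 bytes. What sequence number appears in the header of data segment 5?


The SYN occupies sequence number ISN = 35283, so the first data byte is ISN + 1 = 35284.
SEQ of data segment i = (ISN + 1) + sum of payload sizes of segments 1..i-1.
Segment 1: SEQ = 35284, payload = 274 bytes
Segment 2: SEQ = 35558, payload = 1429 bytes
Segment 3: SEQ = 36987, payload = 1192 bytes
Segment 4: SEQ = 38179, payload = 1033 bytes
Segment 5: SEQ = 39212, payload = 1412 bytes
SEQ of segment 5 = 35284 + 274 + 1429 + 1192 + 1033 = 39212

39212


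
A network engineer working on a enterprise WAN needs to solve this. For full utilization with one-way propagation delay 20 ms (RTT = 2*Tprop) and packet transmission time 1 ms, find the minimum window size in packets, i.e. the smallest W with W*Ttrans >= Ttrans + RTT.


Given: Ttrans = 1 ms, RTT = 40 ms (= 2 * Tprop, Tprop = 20 ms)
Time until first ACK returns = Ttrans + RTT = 1 + 40 = 41 ms
Need W * Ttrans >= Ttrans + RTT  ->  W >= (Ttrans + RTT) / Ttrans
(Ttrans + RTT) / Ttrans = 41 / 1 = 41
W_min = ceil(41) = 41

41


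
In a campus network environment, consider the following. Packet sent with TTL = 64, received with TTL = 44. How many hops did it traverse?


Given: initial TTL = 64, received TTL = 44
Hops = initial TTL - received TTL
Hops = 64 - 44 = 20

20


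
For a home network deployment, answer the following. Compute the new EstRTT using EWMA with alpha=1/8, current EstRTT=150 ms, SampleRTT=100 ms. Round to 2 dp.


Given: EstRTT = 150 ms, SampleRTT = 100 ms, alpha = 1/8
New EstRTT = (1 - alpha) * EstRTT + alpha * SampleRTT
(7/8) * 150 = 131.25
(1/8) * 100 = 12.5
New EstRTT = 131.25 + 12.5 = 143.75 ms -> 143.75 ms (2 dp)

143.75


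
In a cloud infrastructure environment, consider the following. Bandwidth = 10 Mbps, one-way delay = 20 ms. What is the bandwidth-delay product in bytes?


Given: bandwidth = 10 Mbps, delay = 20 ms
BDP in bits = 10 * 10^6 * 20 / 1000
BDP in bits = 200000
BDP in bytes = 200000 / 8 = 25000

25000


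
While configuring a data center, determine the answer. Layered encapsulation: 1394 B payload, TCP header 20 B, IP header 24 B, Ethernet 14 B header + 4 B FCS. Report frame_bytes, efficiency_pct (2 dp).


TCP segment = 1394 + 20 = 1414 B
IP packet = 1414 + 24 = 1438 B
Ethernet frame = 1438 + 14 + 4 = 1456 B
Efficiency = app / frame = 1394 / 1456 = 0.957418 = 95.7418% -> 95.74% (2 dp)

1456, 95.74


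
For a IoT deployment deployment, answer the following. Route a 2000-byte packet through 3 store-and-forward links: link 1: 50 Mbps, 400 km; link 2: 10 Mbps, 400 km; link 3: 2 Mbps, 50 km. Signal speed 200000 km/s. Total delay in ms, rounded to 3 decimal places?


Packet = 2000 bytes = 16000 bits. Store-and-forward: sum (t_trans + t_prop) per link.
Link 1: t_trans = 16000/(50*10^6) s = 0.3200 ms; t_prop = 400/200000 s = 2.0000 ms; subtotal = 2.3200 ms
Link 2: t_trans = 16000/(10*10^6) s = 1.6000 ms; t_prop = 400/200000 s = 2.0000 ms; subtotal = 3.6000 ms
Link 3: t_trans = 16000/(2*10^6) s = 8.0000 ms; t_prop = 50/200000 s = 0.2500 ms; subtotal = 8.2500 ms
End-to-end = 2.3200 + 3.6000 + 8.2500 = 14.1700 ms -> 14.170 ms (3 dp)

14.170


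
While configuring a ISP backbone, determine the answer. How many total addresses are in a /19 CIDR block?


Given: CIDR prefix /19
Host bits = 32 - 19 = 13
Total addresses = 2^13 = 8192

8192


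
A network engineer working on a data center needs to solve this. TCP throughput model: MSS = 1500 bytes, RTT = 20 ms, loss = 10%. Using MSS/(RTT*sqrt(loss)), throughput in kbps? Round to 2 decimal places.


Given: MSS = 1500 bytes, RTT = 20 ms, loss = 10%
RTT in seconds = 20 / 1000 = 0.02
Loss rate = 10% = 0.1
sqrt(loss) = sqrt(0.1) = 0.316227766017
Throughput (bytes/s) = 1500 / (0.02 * 0.316227766017) = 237170.8245
Throughput (kbps) = 237170.8245 * 8 / 1000 = 1897.366596 -> 1897.37 kbps (2 dp)

1897.37


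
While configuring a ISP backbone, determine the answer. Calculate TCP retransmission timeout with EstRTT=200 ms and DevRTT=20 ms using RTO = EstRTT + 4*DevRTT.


Given: EstRTT = 200 ms, DevRTT = 20 ms
Timeout = EstRTT + 4 * DevRTT
4 * DevRTT = 4 * 20 = 80
Timeout = 200 + 80 = 280 ms

280


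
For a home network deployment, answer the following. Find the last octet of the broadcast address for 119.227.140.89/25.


Given: IP = 119.227.140.89, prefix = /25
Host bits = 32 - 25 = 7
Network last octet = 89 AND mask = 0
Host part size = 2^7 - 1 = 127
Broadcast last octet = 0 OR 127 = 127

127


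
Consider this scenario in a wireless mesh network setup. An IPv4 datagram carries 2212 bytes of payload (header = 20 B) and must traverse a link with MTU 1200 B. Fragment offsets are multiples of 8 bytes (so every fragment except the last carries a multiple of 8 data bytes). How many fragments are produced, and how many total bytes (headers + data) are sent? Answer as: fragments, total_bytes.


Max data per non-final fragment = floor((MTU - header)/8)*8 = floor((1200 - 20)/8)*8 = floor(1180/8)*8 = 1176 B
Final fragment needs no 8-byte alignment: it can carry up to MTU - header = 1180 B
Non-final fragments needed = ceil((payload - 1180) / 1176) = ceil(1032/1176) = ceil(0.8776) = 1
Number of fragments = 1 + 1 = 2
Fragment sizes (data): 1 * 1176 B + 1036 B (last, 1036 <= 1180 OK)
Total bytes sent = payload + n_frags * header = 2212 + 2*20 = 2212 + 40 = 2252 B

2, 2252


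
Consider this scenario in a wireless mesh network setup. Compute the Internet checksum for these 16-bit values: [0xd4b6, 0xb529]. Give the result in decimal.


Given words: [0xd4b6, 0xb529]
Step 1: Sum all words
Raw sum = 54454 + 46377 = 100831
Step 2: Fold carry: (35295 + 1) = 35296
One's complement = ~35296 & 0xFFFF = 30239

30239


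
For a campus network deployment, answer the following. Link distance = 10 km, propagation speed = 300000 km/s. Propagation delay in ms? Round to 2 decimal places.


Given: distance = 10 km, speed = 300000 km/s
Delay = distance / speed = 10 / 300000 seconds
Delay in ms = 10 * 1000 / 300000
Delay = 0.0333 ms
Rounded to 2 dp = 0.03 ms

0.03


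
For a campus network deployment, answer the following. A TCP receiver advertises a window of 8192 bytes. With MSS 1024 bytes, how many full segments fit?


Given: RWND = 8192 bytes, MSS = 1024 bytes
Full segments = floor(RWND / MSS)
Full segments = floor(8192 / 1024)
Full segments = floor(8.0) = 8

8


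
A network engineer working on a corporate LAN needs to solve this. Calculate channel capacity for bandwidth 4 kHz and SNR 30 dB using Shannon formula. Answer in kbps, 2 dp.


Given: B = 4 kHz, SNR = 30 dB
SNR linear = 10^(30/10) = 1000
1 + SNR = 1001
log2(1001) = 9.9672262588
C = 4 * 1000 * 9.9672262588 = 39868.9050 bps
C = 39.868905 kbps -> 39.87 kbps (2 dp)

39.87


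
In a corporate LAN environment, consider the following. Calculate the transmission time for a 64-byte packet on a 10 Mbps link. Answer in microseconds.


Given: packet = 64 bytes, bandwidth = 10 Mbps
Packet in bits = 64 * 8 = 512 bits
Bandwidth = 10 * 10^6 = 10000000 bps
Time = 512 / 10000000 seconds
Time in us = 512 * 10^6 / 10000000 = 51.2

51.2


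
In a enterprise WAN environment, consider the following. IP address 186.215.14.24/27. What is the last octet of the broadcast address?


Given: IP = 186.215.14.24, prefix = /27
Host bits = 32 - 27 = 5
Network last octet = 24 AND mask = 0
Host part size = 2^5 - 1 = 31
Broadcast last octet = 0 OR 31 = 31

31


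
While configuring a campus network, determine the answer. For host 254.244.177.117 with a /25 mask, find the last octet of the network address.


Given: IP = 254.244.177.117, prefix = /25
Subnet mask = 255.255.255.128
Last octet of IP: 117
Last octet of mask: 128
Network last octet = 117 AND 128 = 0

0


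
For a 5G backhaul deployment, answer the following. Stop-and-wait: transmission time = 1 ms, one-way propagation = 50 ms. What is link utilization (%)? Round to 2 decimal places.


Given: Ttrans = 1 ms, Tprop = 50 ms
RTT = 2 * Tprop = 2 * 50 = 100 ms
U = Ttrans / (Ttrans + RTT)
U = 1 / (1 + 100)
U = 1 / 101 = 0.009901
U% = 0.99%

0.99


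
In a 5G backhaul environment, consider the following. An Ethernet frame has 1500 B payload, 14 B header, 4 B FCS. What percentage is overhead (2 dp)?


Given: payload = 1500 B, header = 14 B, trailer = 4 B
Overhead bytes = header + trailer = 14 + 4 = 18
Total frame = payload + overhead = 1500 + 18 = 1518
Overhead % = 18 / 1518 * 100 = 1.1858% -> 1.19% (2 dp)

1.19


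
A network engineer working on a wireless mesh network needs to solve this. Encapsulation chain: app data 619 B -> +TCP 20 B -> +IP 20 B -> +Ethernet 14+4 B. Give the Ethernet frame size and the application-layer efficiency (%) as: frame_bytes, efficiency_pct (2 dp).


TCP segment = 619 + 20 = 639 B
IP packet = 639 + 20 = 659 B
Ethernet frame = 659 + 14 + 4 = 677 B
Efficiency = app / frame = 619 / 677 = 0.914328 = 91.4328% -> 91.43% (2 dp)

677, 91.43


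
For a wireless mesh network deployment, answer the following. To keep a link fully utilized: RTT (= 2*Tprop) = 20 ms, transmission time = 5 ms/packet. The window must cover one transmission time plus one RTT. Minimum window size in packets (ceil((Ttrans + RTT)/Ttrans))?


Given: Ttrans = 5 ms, RTT = 20 ms (= 2 * Tprop, Tprop = 10 ms)
Time until first ACK returns = Ttrans + RTT = 5 + 20 = 25 ms
Need W * Ttrans >= Ttrans + RTT  ->  W >= (Ttrans + RTT) / Ttrans
(Ttrans + RTT) / Ttrans = 25 / 5 = 5
W_min = ceil(5) = 5

5


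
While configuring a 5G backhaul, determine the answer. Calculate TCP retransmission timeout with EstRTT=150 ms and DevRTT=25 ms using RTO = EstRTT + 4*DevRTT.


Given: EstRTT = 150 ms, DevRTT = 25 ms
Timeout = EstRTT + 4 * DevRTT
4 * DevRTT = 4 * 25 = 100
Timeout = 150 + 100 = 250 ms

250


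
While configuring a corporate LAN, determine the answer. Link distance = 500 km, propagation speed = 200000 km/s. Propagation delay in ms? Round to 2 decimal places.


Given: distance = 500 km, speed = 200000 km/s
Delay = distance / speed = 500 / 200000 seconds
Delay in ms = 500 * 1000 / 200000
Delay = 2.5000 ms
Rounded to 2 dp = 2.50 ms

2.50


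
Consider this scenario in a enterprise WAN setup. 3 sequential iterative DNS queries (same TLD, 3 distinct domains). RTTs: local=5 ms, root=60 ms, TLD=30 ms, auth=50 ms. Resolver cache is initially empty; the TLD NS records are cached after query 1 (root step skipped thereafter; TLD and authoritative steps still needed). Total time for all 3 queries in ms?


Lookup 1 (cold cache): local + root + TLD + auth = 5 + 60 + 30 + 50 = 145 ms
Lookups 2..3 (TLD NS cached -> skip root; new domain -> still ask TLD and auth): local + TLD + auth = 5 + 30 + 50 = 85 ms each
Remaining 2 lookups: 2 * 85 = 170 ms
Total = 145 + 170 = 315 ms

315


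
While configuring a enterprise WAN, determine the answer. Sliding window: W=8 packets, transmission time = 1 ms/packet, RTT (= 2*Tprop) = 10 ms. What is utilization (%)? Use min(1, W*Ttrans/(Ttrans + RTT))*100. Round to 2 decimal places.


Given: W = 8, Ttrans = 1 ms, RTT = 10 ms (= 2 * Tprop, Tprop = 5 ms)
Cycle time = Ttrans + RTT = 1 + 10 = 11 ms (first packet sent until its ACK returns)
W * Ttrans = 8 * 1 = 8 ms of sending per cycle
W * Ttrans / (Ttrans + RTT) = 8 / 11 = 0.727273
U = min(1, 0.727273) = 0.727273
U% = 72.73%

72.73


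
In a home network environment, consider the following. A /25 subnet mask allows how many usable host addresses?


Given: subnet mask /25
Host bits = 32 - 25 = 7
Total addresses = 2^7 = 128
Usable hosts = 128 - 2 (network + broadcast) = 126

126


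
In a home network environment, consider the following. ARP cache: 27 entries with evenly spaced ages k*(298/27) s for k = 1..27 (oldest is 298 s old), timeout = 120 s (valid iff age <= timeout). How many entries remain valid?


Ages are k * 298/27 s for k = 1..27 (spacing = 11.0370 s).
Entry k is valid iff k * 298/27 <= 120 iff k <= 27 * 120 / 298 = 10.8725
n_valid = floor(10.8725) = 10
(n_stale = 27 - 10 = 17)

10


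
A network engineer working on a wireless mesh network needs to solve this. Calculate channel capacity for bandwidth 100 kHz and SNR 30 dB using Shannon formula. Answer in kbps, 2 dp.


Given: B = 100 kHz, SNR = 30 dB
SNR linear = 10^(30/10) = 1000
1 + SNR = 1001
log2(1001) = 9.9672262588
C = 100 * 1000 * 9.9672262588 = 996722.6259 bps
C = 996.722626 kbps -> 996.72 kbps (2 dp)

996.72


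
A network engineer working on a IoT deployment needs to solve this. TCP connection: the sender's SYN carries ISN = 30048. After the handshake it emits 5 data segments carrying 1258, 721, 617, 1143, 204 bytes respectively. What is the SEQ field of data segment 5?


The SYN occupies sequence number ISN = 30048, so the first data byte is ISN + 1 = 30049.
SEQ of data segment i = (ISN + 1) + sum of payload sizes of segments 1..i-1.
Segment 1: SEQ = 30049, payload = 1258 bytes
Segment 2: SEQ = 31307, payload = 721 bytes
Segment 3: SEQ = 32028, payload = 617 bytes
Segment 4: SEQ = 32645, payload = 1143 bytes
Segment 5: SEQ = 33788, payload = 204 bytes
SEQ of segment 5 = 30049 + 1258 + 721 + 617 + 1143 = 33788

33788


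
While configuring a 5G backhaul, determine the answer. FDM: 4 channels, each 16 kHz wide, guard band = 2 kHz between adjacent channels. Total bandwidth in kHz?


Given: 4 channels, 16 kHz each, guard = 2 kHz
Channel bandwidth = 4 * 16 = 64 kHz
Guard bands = 3 gaps * 2 kHz = 6 kHz
Total = 64 + 6 = 70 kHz

70


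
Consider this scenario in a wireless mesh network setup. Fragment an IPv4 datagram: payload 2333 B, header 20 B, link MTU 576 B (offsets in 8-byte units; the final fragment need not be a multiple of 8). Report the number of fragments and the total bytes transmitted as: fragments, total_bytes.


Max data per non-final fragment = floor((MTU - header)/8)*8 = floor((576 - 20)/8)*8 = floor(556/8)*8 = 552 B
Final fragment needs no 8-byte alignment: it can carry up to MTU - header = 556 B
Non-final fragments needed = ceil((payload - 556) / 552) = ceil(1777/552) = ceil(3.2192) = 4
Number of fragments = 4 + 1 = 5
Fragment sizes (data): 4 * 552 B + 125 B (last, 125 <= 556 OK)
Total bytes sent = payload + n_frags * header = 2333 + 5*20 = 2333 + 100 = 2433 B

5, 2433


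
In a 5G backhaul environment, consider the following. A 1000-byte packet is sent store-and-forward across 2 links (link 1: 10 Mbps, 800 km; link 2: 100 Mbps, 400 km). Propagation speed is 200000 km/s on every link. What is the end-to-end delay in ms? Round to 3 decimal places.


Packet = 1000 bytes = 8000 bits. Store-and-forward: sum (t_trans + t_prop) per link.
Link 1: t_trans = 8000/(10*10^6) s = 0.8000 ms; t_prop = 800/200000 s = 4.0000 ms; subtotal = 4.8000 ms
Link 2: t_trans = 8000/(100*10^6) s = 0.0800 ms; t_prop = 400/200000 s = 2.0000 ms; subtotal = 2.0800 ms
End-to-end = 4.8000 + 2.0800 = 6.8800 ms -> 6.880 ms (3 dp)

6.880


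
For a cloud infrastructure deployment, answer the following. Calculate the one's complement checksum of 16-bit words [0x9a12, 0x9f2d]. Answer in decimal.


Given words: [0x9a12, 0x9f2d]
Step 1: Sum all words
Raw sum = 39442 + 40749 = 80191
Step 2: Fold carry: (14655 + 1) = 14656
One's complement = ~14656 & 0xFFFF = 50879

50879


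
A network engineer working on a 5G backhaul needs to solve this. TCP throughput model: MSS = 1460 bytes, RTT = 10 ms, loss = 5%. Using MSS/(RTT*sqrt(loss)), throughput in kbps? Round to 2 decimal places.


Given: MSS = 1460 bytes, RTT = 10 ms, loss = 5%
RTT in seconds = 10 / 1000 = 0.01
Loss rate = 5% = 0.05
sqrt(loss) = sqrt(0.05) = 0.223606797750
Throughput (bytes/s) = 1460 / (0.01 * 0.223606797750) = 652931.8494
Throughput (kbps) = 652931.8494 * 8 / 1000 = 5223.454795 -> 5223.45 kbps (2 dp)

5223.45


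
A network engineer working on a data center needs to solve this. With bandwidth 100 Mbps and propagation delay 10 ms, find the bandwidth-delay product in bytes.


Given: bandwidth = 100 Mbps, delay = 10 ms
BDP in bits = 100 * 10^6 * 10 / 1000
BDP in bits = 1000000
BDP in bytes = 1000000 / 8 = 125000

125000


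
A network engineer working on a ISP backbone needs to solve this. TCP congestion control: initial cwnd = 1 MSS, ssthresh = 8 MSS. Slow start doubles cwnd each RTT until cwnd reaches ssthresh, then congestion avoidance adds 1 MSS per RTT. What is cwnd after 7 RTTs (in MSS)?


RTT 0: cwnd = 1 MSS (initial)
RTT 1: cwnd = 2 MSS (slow start, doubled)
RTT 2: cwnd = 4 MSS (slow start, doubled)
RTT 3: cwnd = 8 MSS (slow start, doubled)
RTT 4: cwnd = 9 MSS (congestion avoidance, +1)
RTT 5: cwnd = 10 MSS (congestion avoidance, +1)
RTT 6: cwnd = 11 MSS (congestion avoidance, +1)
RTT 7: cwnd = 12 MSS (congestion avoidance, +1)

12


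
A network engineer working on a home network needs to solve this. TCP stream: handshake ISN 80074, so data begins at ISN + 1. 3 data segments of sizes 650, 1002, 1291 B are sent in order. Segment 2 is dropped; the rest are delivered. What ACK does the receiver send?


SYN uses sequence number 80074; first data byte = ISN + 1 = 80075.
Segment 1: SEQ = 80075, len = 650 B, covers [80075, 80724]
Segment 2: SEQ = 80725, len = 1002 B, covers [80725, 81726] [LOST]
Segment 3: SEQ = 81727, len = 1291 B, covers [81727, 83017]
In-order data received: bytes [80075, 80724] (segments 1..1).
Segment 2 missing -> gap begins at byte 80725; later segments buffered out of order.
Cumulative ACK = next expected in-order byte = 80075 + 650 = 80725

80725


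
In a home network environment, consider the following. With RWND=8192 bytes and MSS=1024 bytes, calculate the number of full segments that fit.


Given: RWND = 8192 bytes, MSS = 1024 bytes
Full segments = floor(RWND / MSS)
Full segments = floor(8192 / 1024)
Full segments = floor(8.0) = 8

8


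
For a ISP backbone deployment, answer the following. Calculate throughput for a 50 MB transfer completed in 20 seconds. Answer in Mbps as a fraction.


Given: file = 50 MB, time = 20 s
File in Mb = 50 * 8 = 400 Mb
Throughput = 400 / 20 Mbps
Throughput = 20 Mbps

20


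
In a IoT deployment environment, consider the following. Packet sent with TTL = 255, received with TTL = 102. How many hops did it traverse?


Given: initial TTL = 255, received TTL = 102
Hops = initial TTL - received TTL
Hops = 255 - 102 = 153

153


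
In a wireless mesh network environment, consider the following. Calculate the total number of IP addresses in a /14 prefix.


Given: CIDR prefix /14
Host bits = 32 - 14 = 18
Total addresses = 2^18 = 262144

262144


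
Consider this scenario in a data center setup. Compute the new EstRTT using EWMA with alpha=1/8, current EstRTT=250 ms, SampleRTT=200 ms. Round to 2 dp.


Given: EstRTT = 250 ms, SampleRTT = 200 ms, alpha = 1/8
New EstRTT = (1 - alpha) * EstRTT + alpha * SampleRTT
(7/8) * 250 = 218.75
(1/8) * 200 = 25
New EstRTT = 218.75 + 25 = 243.75 ms -> 243.75 ms (2 dp)

243.75


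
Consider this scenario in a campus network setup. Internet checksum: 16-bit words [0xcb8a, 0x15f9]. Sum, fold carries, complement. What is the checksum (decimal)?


Given words: [0xcb8a, 0x15f9]
Step 1: Sum all words
Raw sum = 52106 + 5625 = 57731
One's complement = ~57731 & 0xFFFF = 7804

7804


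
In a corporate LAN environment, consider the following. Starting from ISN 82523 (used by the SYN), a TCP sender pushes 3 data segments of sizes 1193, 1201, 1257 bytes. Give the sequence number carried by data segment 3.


The SYN occupies sequence number ISN = 82523, so the first data byte is ISN + 1 = 82524.
SEQ of data segment i = (ISN + 1) + sum of payload sizes of segments 1..i-1.
Segment 1: SEQ = 82524, payload = 1193 bytes
Segment 2: SEQ = 83717, payload = 1201 bytes
Segment 3: SEQ = 84918, payload = 1257 bytes
SEQ of segment 3 = 82524 + 1193 + 1201 = 84918

84918


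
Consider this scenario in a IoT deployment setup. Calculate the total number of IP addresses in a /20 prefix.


Given: CIDR prefix /20
Host bits = 32 - 20 = 12
Total addresses = 2^12 = 4096

4096


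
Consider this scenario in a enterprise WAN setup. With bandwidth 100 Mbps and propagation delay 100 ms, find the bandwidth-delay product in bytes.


Given: bandwidth = 100 Mbps, delay = 100 ms
BDP in bits = 100 * 10^6 * 100 / 1000
BDP in bits = 10000000
BDP in bytes = 10000000 / 8 = 1250000

1250000


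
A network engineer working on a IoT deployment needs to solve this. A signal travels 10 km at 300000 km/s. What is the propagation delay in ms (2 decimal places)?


Given: distance = 10 km, speed = 300000 km/s
Delay = distance / speed = 10 / 300000 seconds
Delay in ms = 10 * 1000 / 300000
Delay = 0.0333 ms
Rounded to 2 dp = 0.03 ms

0.03


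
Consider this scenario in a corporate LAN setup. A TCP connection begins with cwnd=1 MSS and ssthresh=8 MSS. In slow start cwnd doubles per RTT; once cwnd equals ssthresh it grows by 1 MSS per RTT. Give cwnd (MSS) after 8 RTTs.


RTT 0: cwnd = 1 MSS (initial)
RTT 1: cwnd = 2 MSS (slow start, doubled)
RTT 2: cwnd = 4 MSS (slow start, doubled)
RTT 3: cwnd = 8 MSS (slow start, doubled)
RTT 4: cwnd = 9 MSS (congestion avoidance, +1)
RTT 5: cwnd = 10 MSS (congestion avoidance, +1)
RTT 6: cwnd = 11 MSS (congestion avoidance, +1)
RTT 7: cwnd = 12 MSS (congestion avoidance, +1)
RTT 8: cwnd = 13 MSS (congestion avoidance, +1)

13


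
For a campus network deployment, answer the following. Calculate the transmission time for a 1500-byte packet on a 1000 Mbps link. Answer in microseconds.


Given: packet = 1500 bytes, bandwidth = 1000 Mbps
Packet in bits = 1500 * 8 = 12000 bits
Bandwidth = 1000 * 10^6 = 1000000000 bps
Time = 12000 / 1000000000 seconds
Time in us = 12000 * 10^6 / 1000000000 = 12

12


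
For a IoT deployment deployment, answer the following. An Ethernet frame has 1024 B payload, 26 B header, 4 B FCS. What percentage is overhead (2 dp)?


Given: payload = 1024 B, header = 26 B, trailer = 4 B
Overhead bytes = header + trailer = 26 + 4 = 30
Total frame = payload + overhead = 1024 + 30 = 1054
Overhead % = 30 / 1054 * 100 = 2.8463% -> 2.85% (2 dp)

2.85


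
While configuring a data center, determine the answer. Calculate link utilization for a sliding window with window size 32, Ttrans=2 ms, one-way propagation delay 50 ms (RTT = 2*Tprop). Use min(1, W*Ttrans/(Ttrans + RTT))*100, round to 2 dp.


Given: W = 32, Ttrans = 2 ms, RTT = 100 ms (= 2 * Tprop, Tprop = 50 ms)
Cycle time = Ttrans + RTT = 2 + 100 = 102 ms (first packet sent until its ACK returns)
W * Ttrans = 32 * 2 = 64 ms of sending per cycle
W * Ttrans / (Ttrans + RTT) = 64 / 102 = 0.627451
U = min(1, 0.627451) = 0.627451
U% = 62.75%

62.75
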